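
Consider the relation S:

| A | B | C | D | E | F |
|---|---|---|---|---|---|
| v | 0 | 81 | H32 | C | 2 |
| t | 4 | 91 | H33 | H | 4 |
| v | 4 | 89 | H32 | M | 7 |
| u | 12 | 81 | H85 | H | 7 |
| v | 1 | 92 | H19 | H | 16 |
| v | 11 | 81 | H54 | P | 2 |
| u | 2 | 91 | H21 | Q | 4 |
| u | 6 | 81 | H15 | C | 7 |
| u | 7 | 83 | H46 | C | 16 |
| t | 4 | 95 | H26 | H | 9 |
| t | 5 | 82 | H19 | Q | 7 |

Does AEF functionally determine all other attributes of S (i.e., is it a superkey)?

Yes

All 11 rows have distinct AEF values, so AEF → (all attributes) holds and AEF is a superkey.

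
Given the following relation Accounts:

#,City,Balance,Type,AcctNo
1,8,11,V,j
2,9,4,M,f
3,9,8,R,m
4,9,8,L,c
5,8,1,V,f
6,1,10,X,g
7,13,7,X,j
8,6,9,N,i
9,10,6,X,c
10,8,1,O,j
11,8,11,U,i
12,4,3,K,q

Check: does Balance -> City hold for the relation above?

Balance=11: rows 1, 11 → City = 8, 8 ✓
Balance=4: row 2 → City = 9 ✓
Balance=8: rows 3, 4 → City = 9, 9 ✓
Balance=1: rows 5, 10 → City = 8, 8 ✓
Balance=10: row 6 → City = 1 ✓
Balance=7: row 7 → City = 13 ✓
Balance=9: row 8 → City = 6 ✓
Balance=6: row 9 → City = 10 ✓
Balance=3: row 12 → City = 4 ✓
Every Balance value is associated with a single City value, so Balance -> City holds.

Yes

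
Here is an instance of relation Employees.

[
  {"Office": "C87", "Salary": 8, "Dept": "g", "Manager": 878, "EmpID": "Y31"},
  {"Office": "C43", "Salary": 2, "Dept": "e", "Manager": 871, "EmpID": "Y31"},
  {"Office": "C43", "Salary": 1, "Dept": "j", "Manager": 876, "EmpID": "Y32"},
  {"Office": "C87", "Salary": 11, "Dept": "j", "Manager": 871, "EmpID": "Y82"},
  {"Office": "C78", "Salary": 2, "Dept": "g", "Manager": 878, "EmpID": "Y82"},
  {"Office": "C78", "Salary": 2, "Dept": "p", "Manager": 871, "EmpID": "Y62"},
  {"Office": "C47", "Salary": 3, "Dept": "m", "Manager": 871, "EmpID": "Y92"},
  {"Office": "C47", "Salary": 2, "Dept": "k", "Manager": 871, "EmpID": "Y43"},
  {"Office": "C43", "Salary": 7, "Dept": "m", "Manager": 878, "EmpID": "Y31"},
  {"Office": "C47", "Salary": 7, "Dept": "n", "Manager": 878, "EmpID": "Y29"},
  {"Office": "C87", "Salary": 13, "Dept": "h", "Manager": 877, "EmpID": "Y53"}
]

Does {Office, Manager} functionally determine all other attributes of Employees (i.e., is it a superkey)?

Two distinct rows share (Office=C47, Manager=871), so {Office, Manager} does not determine every attribute — not a superkey.

No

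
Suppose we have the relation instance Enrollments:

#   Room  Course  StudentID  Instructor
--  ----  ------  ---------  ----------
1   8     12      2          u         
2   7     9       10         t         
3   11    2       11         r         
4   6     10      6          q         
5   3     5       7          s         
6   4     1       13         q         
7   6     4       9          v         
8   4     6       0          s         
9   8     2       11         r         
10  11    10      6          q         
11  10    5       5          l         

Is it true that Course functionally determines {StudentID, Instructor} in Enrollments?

Course=12: row 1 → {StudentID,Instructor} = (2, u) ✓
Course=9: row 2 → {StudentID,Instructor} = (10, t) ✓
Course=2: rows 3, 9 → {StudentID,Instructor} = (11, r), (11, r) ✓
Course=10: rows 4, 10 → {StudentID,Instructor} = (6, q), (6, q) ✓
Course=5: rows 5, 11 → {StudentID,Instructor} takes values {(7, s), (5, l)} — violation
Course=1: row 6 → {StudentID,Instructor} = (13, q) ✓
Course=4: row 7 → {StudentID,Instructor} = (9, v) ✓
Course=6: row 8 → {StudentID,Instructor} = (0, s) ✓
Two rows agree on Course but differ on {StudentID, Instructor}, so Course -> {StudentID, Instructor} does not hold.

No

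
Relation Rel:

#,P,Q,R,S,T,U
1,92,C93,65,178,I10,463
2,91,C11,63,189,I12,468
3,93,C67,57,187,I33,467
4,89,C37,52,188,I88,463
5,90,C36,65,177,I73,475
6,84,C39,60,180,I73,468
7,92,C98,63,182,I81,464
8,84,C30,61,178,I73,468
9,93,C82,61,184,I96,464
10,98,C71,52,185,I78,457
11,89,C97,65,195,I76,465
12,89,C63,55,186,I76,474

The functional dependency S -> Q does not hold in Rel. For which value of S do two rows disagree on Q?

S=178: rows 1, 8 → Q takes values {C93, C30} — violation
S=189: row 2 → Q = C11 ✓
S=187: row 3 → Q = C67 ✓
S=188: row 4 → Q = C37 ✓
S=177: row 5 → Q = C36 ✓
S=180: row 6 → Q = C39 ✓
S=182: row 7 → Q = C98 ✓
S=184: row 9 → Q = C82 ✓
S=185: row 10 → Q = C71 ✓
S=195: row 11 → Q = C97 ✓
S=186: row 12 → Q = C63 ✓
The only S value with inconsistent Q is S=178.

178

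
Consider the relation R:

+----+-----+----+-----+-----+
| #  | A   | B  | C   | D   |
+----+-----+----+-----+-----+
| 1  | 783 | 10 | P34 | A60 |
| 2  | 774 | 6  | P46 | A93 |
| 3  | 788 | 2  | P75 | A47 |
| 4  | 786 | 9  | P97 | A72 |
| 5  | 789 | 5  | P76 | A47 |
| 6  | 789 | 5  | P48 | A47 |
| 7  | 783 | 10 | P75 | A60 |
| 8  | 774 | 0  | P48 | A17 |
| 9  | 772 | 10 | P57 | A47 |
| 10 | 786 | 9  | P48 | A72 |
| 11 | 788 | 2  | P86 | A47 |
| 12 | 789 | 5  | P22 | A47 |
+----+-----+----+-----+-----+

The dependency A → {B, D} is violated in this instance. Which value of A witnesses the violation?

A=783: rows 1, 7 → {B,D} = (10, A60), (10, A60) ✓
A=774: rows 2, 8 → {B,D} takes values {(6, A93), (0, A17)} — violation
A=788: rows 3, 11 → {B,D} = (2, A47), (2, A47) ✓
A=786: rows 4, 10 → {B,D} = (9, A72), (9, A72) ✓
A=789: rows 5, 6, 12 → {B,D} = (5, A47), (5, A47), (5, A47) ✓
A=772: row 9 → {B,D} = (10, A47) ✓
The only A value with inconsistent RHS is A=774.

774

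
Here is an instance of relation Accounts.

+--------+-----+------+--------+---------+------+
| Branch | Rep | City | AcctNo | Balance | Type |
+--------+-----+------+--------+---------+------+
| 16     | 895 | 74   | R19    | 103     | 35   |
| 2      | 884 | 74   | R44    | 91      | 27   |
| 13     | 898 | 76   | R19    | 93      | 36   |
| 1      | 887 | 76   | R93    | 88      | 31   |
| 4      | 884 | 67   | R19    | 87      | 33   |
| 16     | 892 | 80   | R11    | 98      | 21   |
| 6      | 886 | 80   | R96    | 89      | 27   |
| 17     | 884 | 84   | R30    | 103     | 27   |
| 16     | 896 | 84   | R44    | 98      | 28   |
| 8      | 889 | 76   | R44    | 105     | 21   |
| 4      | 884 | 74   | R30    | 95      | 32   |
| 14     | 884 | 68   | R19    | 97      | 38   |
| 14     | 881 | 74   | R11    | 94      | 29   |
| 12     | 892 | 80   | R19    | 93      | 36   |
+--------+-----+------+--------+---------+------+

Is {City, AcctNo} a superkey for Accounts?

Yes

All 14 rows have distinct {City, AcctNo} values, so {City, AcctNo} → (all attributes) holds and {City, AcctNo} is a superkey.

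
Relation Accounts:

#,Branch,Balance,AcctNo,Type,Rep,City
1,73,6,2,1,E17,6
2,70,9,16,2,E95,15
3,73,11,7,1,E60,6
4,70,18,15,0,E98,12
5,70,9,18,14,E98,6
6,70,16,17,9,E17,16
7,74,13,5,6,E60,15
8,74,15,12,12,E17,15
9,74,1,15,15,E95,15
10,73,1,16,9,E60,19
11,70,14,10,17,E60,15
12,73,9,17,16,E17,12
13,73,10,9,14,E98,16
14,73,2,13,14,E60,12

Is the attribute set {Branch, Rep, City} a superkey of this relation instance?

All 14 rows have distinct {Branch, Rep, City} values, so {Branch, Rep, City} → (all attributes) holds and {Branch, Rep, City} is a superkey.

Yes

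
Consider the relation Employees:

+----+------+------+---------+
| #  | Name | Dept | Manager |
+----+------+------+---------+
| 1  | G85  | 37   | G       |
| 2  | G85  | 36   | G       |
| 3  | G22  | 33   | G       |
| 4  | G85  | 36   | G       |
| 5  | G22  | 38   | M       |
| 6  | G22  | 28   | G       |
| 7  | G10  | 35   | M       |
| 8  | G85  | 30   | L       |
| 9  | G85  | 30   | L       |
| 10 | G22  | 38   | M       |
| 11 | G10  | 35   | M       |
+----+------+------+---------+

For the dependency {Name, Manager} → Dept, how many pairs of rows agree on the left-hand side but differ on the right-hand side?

3

(Name=G85, Manager=G): violating pairs (1,2), (1,4) — 2 pairs.
(Name=G22, Manager=G): violating pairs (3,6) — 1 pair.
(Name=G22, Manager=M): all 2 rows agree on Dept — 0 pairs.
(Name=G10, Manager=M): all 2 rows agree on Dept — 0 pairs.
(Name=G85, Manager=L): all 2 rows agree on Dept — 0 pairs.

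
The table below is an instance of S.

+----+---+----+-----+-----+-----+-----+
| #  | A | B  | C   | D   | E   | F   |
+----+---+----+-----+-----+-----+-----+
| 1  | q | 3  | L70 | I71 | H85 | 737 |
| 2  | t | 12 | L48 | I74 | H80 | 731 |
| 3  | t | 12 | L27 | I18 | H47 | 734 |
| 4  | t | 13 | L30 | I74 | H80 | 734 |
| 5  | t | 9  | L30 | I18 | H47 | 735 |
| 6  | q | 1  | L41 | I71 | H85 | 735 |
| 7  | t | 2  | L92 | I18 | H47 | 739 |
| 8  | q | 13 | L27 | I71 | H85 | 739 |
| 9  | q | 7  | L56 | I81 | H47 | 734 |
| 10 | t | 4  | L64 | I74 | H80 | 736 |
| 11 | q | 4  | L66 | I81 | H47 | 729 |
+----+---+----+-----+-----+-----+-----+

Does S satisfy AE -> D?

Yes

(A=q, E=H85): rows 1, 6, 8 → D = I71, I71, I71 ✓
(A=t, E=H80): rows 2, 4, 10 → D = I74, I74, I74 ✓
(A=t, E=H47): rows 3, 5, 7 → D = I18, I18, I18 ✓
(A=q, E=H47): rows 9, 11 → D = I81, I81 ✓
Every AE value is associated with a single D value, so AE -> D holds.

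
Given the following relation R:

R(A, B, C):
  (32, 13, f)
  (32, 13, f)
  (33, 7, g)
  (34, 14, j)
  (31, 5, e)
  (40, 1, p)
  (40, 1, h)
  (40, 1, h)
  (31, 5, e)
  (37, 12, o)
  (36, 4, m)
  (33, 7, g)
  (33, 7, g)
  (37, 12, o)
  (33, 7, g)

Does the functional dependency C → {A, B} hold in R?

Yes

C=f: 2 rows → {A,B} = (32, 13), (32, 13) ✓
C=g: 4 rows → {A,B} = (33, 7), (33, 7), (33, 7), (33, 7) ✓
C=j: 1 row → {A,B} = (34, 14) ✓
C=e: 2 rows → {A,B} = (31, 5), (31, 5) ✓
C=p: 1 row → {A,B} = (40, 1) ✓
C=h: 2 rows → {A,B} = (40, 1), (40, 1) ✓
C=o: 2 rows → {A,B} = (37, 12), (37, 12) ✓
C=m: 1 row → {A,B} = (36, 4) ✓
Every C value is associated with a single {A, B} value, so C → {A, B} holds.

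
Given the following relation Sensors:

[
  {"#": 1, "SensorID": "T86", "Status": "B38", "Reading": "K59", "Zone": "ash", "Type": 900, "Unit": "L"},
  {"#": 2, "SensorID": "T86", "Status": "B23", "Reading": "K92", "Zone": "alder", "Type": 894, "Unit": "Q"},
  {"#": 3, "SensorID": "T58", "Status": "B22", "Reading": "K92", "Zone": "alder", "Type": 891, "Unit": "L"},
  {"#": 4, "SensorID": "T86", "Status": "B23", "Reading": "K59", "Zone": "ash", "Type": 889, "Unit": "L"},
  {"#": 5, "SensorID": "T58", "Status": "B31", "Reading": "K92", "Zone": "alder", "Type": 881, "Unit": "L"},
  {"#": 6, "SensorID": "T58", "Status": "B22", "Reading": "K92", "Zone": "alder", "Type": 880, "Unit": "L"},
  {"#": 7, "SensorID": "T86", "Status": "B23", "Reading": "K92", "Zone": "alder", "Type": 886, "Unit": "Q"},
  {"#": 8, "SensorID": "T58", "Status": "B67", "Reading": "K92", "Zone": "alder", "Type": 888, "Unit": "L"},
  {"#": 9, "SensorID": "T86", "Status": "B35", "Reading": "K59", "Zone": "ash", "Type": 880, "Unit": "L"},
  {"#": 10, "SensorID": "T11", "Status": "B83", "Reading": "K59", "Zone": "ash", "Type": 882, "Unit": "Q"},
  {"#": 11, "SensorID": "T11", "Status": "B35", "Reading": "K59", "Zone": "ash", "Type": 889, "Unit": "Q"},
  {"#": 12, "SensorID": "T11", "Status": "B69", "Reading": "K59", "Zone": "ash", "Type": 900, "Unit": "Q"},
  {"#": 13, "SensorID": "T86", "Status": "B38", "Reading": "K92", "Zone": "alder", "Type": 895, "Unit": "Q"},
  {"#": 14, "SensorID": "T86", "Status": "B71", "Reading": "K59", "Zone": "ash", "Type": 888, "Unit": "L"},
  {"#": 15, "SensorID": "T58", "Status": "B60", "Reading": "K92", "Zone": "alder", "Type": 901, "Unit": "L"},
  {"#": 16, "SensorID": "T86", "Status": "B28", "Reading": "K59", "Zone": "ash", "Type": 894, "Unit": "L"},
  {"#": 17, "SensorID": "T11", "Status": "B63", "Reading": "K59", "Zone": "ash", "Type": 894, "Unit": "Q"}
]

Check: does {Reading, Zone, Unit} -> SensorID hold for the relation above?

(Reading=K59, Zone=ash, Unit=L): rows 1, 4, 9, 14, 16 → SensorID = T86, T86, T86, T86, T86 ✓
(Reading=K92, Zone=alder, Unit=Q): rows 2, 7, 13 → SensorID = T86, T86, T86 ✓
(Reading=K92, Zone=alder, Unit=L): rows 3, 5, 6, 8, 15 → SensorID = T58, T58, T58, T58, T58 ✓
(Reading=K59, Zone=ash, Unit=Q): rows 10, 11, 12, 17 → SensorID = T11, T11, T11, T11 ✓
Every {Reading, Zone, Unit} value is associated with a single SensorID value, so {Reading, Zone, Unit} -> SensorID holds.

Yes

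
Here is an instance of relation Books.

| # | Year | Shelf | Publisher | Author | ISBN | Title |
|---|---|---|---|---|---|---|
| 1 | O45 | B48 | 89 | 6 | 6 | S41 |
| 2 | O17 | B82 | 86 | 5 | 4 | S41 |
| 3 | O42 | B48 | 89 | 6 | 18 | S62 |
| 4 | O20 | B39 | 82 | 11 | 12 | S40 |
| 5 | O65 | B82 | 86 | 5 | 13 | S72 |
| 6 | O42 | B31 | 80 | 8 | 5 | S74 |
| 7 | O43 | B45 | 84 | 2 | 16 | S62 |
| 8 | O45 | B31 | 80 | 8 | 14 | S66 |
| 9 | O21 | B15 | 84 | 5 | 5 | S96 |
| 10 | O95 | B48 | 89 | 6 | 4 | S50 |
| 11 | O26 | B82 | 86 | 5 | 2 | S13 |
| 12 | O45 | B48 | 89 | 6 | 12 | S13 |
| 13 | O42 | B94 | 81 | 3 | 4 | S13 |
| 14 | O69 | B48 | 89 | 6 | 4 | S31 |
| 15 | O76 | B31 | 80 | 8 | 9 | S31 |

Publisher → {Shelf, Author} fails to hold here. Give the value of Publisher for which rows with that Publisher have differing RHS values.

Publisher=89: rows 1, 3, 10, 12, 14 → {Shelf,Author} = (B48, 6), (B48, 6), (B48, 6), (B48, 6), (B48, 6) ✓
Publisher=86: rows 2, 5, 11 → {Shelf,Author} = (B82, 5), (B82, 5), (B82, 5) ✓
Publisher=82: row 4 → {Shelf,Author} = (B39, 11) ✓
Publisher=80: rows 6, 8, 15 → {Shelf,Author} = (B31, 8), (B31, 8), (B31, 8) ✓
Publisher=84: rows 7, 9 → {Shelf,Author} takes values {(B45, 2), (B15, 5)} — violation
Publisher=81: row 13 → {Shelf,Author} = (B94, 3) ✓
The only Publisher value with inconsistent RHS is Publisher=84.

84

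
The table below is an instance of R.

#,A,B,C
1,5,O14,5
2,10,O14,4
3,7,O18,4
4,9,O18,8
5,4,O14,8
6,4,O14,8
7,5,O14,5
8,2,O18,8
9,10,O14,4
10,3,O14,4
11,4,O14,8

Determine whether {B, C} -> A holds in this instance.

No

(B=O14, C=5): rows 1, 7 → A = 5, 5 ✓
(B=O14, C=4): rows 2, 9, 10 → A takes values {10, 3} — violation
(B=O18, C=4): row 3 → A = 7 ✓
(B=O18, C=8): rows 4, 8 → A takes values {9, 2} — violation
(B=O14, C=8): rows 5, 6, 11 → A = 4, 4, 4 ✓
Two rows agree on {B, C} but differ on A, so {B, C} -> A does not hold.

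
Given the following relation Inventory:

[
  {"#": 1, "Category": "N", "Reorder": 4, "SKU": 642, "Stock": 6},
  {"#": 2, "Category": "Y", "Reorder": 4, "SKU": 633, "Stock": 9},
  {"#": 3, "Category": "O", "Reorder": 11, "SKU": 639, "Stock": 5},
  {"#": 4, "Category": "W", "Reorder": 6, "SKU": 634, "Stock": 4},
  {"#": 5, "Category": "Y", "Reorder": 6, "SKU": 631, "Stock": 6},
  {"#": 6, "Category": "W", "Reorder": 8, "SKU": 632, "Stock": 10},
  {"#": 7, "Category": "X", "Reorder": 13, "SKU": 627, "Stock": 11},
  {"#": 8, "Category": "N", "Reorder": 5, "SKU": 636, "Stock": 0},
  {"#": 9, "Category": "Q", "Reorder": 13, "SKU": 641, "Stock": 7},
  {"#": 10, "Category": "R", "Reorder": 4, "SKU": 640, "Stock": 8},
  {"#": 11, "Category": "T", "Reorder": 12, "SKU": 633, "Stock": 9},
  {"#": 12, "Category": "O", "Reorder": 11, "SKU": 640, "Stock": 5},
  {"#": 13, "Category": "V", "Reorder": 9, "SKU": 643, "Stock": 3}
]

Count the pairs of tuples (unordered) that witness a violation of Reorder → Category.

5

Reorder=4: violating pairs (1,2), (1,10), (2,10) — 3 pairs.
Reorder=11: all 2 rows agree on Category — 0 pairs.
Reorder=6: violating pairs (4,5) — 1 pair.
Reorder=13: violating pairs (7,9) — 1 pair.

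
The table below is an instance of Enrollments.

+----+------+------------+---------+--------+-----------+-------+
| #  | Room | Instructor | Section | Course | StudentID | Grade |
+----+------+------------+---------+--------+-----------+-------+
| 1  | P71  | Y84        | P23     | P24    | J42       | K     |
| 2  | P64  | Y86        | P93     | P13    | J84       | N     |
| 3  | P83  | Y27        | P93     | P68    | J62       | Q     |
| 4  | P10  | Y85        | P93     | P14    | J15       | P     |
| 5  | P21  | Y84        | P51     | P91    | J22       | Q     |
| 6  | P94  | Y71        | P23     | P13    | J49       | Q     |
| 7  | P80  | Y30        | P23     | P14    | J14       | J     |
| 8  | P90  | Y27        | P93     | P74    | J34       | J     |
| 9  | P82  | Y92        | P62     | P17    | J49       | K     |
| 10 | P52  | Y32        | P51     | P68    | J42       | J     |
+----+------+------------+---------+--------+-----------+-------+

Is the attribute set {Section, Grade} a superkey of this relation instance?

All 10 rows have distinct {Section, Grade} values, so {Section, Grade} → (all attributes) holds and {Section, Grade} is a superkey.

Yes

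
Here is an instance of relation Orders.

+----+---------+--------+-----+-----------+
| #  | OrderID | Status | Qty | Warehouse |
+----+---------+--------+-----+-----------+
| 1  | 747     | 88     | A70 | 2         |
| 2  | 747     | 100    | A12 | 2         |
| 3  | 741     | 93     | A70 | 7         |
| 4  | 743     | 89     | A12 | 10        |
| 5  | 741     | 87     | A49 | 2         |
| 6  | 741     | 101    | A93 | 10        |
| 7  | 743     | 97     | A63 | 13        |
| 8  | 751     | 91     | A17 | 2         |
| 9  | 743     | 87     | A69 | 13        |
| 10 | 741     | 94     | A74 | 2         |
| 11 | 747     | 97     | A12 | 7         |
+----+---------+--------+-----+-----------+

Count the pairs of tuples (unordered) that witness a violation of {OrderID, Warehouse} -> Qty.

3

(OrderID=747, Warehouse=2): violating pairs (1,2) — 1 pair.
(OrderID=741, Warehouse=2): violating pairs (5,10) — 1 pair.
(OrderID=743, Warehouse=13): violating pairs (7,9) — 1 pair.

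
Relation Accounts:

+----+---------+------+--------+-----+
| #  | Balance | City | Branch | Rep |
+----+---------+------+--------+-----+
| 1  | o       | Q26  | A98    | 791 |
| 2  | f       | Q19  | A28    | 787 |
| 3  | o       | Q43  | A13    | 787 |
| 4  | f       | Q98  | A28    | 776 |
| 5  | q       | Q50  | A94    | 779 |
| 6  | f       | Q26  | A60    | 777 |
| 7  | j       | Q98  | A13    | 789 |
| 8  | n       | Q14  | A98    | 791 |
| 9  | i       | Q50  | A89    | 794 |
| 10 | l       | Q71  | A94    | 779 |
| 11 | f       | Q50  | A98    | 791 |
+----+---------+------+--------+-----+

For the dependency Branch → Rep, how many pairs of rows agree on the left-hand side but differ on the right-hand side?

Branch=A98: all 3 rows agree on Rep — 0 pairs.
Branch=A28: violating pairs (2,4) — 1 pair.
Branch=A13: violating pairs (3,7) — 1 pair.
Branch=A94: all 2 rows agree on Rep — 0 pairs.

2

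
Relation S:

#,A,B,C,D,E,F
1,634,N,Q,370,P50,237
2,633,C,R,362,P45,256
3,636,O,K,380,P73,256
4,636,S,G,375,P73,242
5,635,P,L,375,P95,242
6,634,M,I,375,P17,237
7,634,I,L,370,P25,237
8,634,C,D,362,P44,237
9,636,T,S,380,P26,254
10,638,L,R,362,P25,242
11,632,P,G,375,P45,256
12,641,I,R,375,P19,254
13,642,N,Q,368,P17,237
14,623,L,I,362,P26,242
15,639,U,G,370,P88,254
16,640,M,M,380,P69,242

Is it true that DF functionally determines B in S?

No

(D=370, F=237): rows 1, 7 → B takes values {N, I} — violation
(D=362, F=256): row 2 → B = C ✓
(D=380, F=256): row 3 → B = O ✓
(D=375, F=242): rows 4, 5 → B takes values {S, P} — violation
(D=375, F=237): row 6 → B = M ✓
(D=362, F=237): row 8 → B = C ✓
(D=380, F=254): row 9 → B = T ✓
(D=362, F=242): rows 10, 14 → B = L, L ✓
(D=375, F=256): row 11 → B = P ✓
(D=375, F=254): row 12 → B = I ✓
(D=368, F=237): row 13 → B = N ✓
(D=370, F=254): row 15 → B = U ✓
(D=380, F=242): row 16 → B = M ✓
Two rows agree on DF but differ on B, so DF -> B does not hold.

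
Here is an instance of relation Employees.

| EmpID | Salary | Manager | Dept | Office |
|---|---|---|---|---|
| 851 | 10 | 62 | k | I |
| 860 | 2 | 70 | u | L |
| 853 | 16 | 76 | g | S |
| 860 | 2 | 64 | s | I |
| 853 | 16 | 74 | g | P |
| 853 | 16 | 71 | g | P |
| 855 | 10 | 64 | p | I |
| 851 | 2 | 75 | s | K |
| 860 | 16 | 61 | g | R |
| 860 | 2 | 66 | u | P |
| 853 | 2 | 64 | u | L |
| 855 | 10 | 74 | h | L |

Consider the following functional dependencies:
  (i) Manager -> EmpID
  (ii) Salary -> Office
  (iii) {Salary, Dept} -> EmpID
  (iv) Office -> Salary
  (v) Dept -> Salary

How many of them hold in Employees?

1

(i) Manager -> EmpID: Manager=64: 3 rows → EmpID takes values {860, 855, 853} — violation; Manager=74: 2 rows → EmpID takes values {853, 855} — violation — fails.
(ii) Salary -> Office: Salary=10: 3 rows → Office takes values {I, L} — violation; Salary=2: 5 rows → Office takes values {L, I, K, P} — violation; Salary=16: 4 rows → Office takes values {S, P, R} — violation — fails.
(iii) {Salary, Dept} -> EmpID: (Salary=2, Dept=u): 3 rows → EmpID takes values {860, 853} — violation; (Salary=16, Dept=g): 4 rows → EmpID takes values {853, 860} — violation; (Salary=2, Dept=s): 2 rows → EmpID takes values {860, 851} — violation — fails.
(iv) Office -> Salary: Office=I: 3 rows → Salary takes values {10, 2} — violation; Office=L: 3 rows → Salary takes values {2, 10} — violation; Office=P: 3 rows → Salary takes values {16, 2} — violation — fails.
(v) Dept -> Salary: every LHS value maps to a single RHS value — holds.
1 of the 5 dependencies holds.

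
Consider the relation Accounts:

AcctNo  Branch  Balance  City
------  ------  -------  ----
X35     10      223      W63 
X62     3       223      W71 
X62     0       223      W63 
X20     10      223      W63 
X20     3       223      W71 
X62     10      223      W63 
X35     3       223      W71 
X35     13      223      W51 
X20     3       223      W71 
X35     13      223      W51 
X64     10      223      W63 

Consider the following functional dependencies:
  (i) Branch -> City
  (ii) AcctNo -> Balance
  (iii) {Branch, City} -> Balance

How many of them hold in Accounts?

3

(i) Branch -> City: every LHS value maps to a single RHS value — holds.
(ii) AcctNo -> Balance: every LHS value maps to a single RHS value — holds.
(iii) {Branch, City} -> Balance: every LHS value maps to a single RHS value — holds.
3 of the 3 dependencies hold.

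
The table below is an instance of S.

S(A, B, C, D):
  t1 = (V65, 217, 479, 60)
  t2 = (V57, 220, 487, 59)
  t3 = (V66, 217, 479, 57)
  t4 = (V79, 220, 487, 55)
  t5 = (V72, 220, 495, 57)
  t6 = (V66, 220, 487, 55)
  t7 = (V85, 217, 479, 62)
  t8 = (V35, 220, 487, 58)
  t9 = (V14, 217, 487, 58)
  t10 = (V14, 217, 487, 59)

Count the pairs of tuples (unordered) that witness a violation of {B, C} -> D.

9

(B=217, C=479): violating pairs (1,3), (1,7), (3,7) — 3 pairs.
(B=220, C=487): violating pairs (2,4), (2,6), (2,8), (4,8), (6,8) — 5 pairs.
(B=217, C=487): violating pairs (9,10) — 1 pair.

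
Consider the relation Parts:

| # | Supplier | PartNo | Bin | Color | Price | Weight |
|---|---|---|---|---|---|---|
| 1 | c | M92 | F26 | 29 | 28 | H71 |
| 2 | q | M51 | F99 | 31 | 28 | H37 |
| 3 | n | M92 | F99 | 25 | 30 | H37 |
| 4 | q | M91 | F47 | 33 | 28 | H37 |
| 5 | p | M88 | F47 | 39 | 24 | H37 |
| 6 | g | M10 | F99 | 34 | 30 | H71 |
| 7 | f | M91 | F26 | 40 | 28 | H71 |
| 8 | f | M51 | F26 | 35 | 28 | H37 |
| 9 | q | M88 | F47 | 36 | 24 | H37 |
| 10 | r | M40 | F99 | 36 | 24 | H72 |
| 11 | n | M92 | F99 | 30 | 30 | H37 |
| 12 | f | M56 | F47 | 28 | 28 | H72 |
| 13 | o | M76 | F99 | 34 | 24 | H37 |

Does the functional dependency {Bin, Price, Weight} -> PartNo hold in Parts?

No

(Bin=F26, Price=28, Weight=H71): rows 1, 7 → PartNo takes values {M92, M91} — violation
(Bin=F99, Price=28, Weight=H37): row 2 → PartNo = M51 ✓
(Bin=F99, Price=30, Weight=H37): rows 3, 11 → PartNo = M92, M92 ✓
(Bin=F47, Price=28, Weight=H37): row 4 → PartNo = M91 ✓
(Bin=F47, Price=24, Weight=H37): rows 5, 9 → PartNo = M88, M88 ✓
(Bin=F99, Price=30, Weight=H71): row 6 → PartNo = M10 ✓
(Bin=F26, Price=28, Weight=H37): row 8 → PartNo = M51 ✓
(Bin=F99, Price=24, Weight=H72): row 10 → PartNo = M40 ✓
(Bin=F47, Price=28, Weight=H72): row 12 → PartNo = M56 ✓
(Bin=F99, Price=24, Weight=H37): row 13 → PartNo = M76 ✓
Two rows agree on {Bin, Price, Weight} but differ on PartNo, so {Bin, Price, Weight} -> PartNo does not hold.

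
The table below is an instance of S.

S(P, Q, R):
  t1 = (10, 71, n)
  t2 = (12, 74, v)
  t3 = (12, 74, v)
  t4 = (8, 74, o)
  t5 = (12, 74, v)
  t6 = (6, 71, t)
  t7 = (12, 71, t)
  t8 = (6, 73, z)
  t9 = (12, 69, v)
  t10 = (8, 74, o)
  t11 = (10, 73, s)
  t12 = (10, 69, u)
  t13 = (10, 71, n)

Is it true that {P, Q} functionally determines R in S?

Yes

(P=10, Q=71): rows 1, 13 → R = n, n ✓
(P=12, Q=74): rows 2, 3, 5 → R = v, v, v ✓
(P=8, Q=74): rows 4, 10 → R = o, o ✓
(P=6, Q=71): row 6 → R = t ✓
(P=12, Q=71): row 7 → R = t ✓
(P=6, Q=73): row 8 → R = z ✓
(P=12, Q=69): row 9 → R = v ✓
(P=10, Q=73): row 11 → R = s ✓
(P=10, Q=69): row 12 → R = u ✓
Every {P, Q} value is associated with a single R value, so {P, Q} -> R holds.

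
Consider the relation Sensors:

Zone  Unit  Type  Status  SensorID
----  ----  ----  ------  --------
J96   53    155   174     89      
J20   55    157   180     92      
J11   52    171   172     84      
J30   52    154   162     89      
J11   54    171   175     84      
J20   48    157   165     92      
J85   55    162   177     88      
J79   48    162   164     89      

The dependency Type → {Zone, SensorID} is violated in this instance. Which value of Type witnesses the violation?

162

Type=155: 1 row → {Zone,SensorID} = (J96, 89) ✓
Type=157: 2 rows → {Zone,SensorID} = (J20, 92), (J20, 92) ✓
Type=171: 2 rows → {Zone,SensorID} = (J11, 84), (J11, 84) ✓
Type=154: 1 row → {Zone,SensorID} = (J30, 89) ✓
Type=162: 2 rows → {Zone,SensorID} takes values {(J85, 88), (J79, 89)} — violation
The only Type value with inconsistent RHS is Type=162.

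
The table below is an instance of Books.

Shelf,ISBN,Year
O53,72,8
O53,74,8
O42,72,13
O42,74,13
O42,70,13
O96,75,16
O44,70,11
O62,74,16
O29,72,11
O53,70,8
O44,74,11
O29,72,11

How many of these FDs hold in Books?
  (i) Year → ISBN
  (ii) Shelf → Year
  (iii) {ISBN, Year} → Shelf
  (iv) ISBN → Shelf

2

(i) Year → ISBN: Year=8: 3 rows → ISBN takes values {72, 74, 70} — violation; Year=13: 3 rows → ISBN takes values {72, 74, 70} — violation; Year=16: 2 rows → ISBN takes values {75, 74} — violation; Year=11: 4 rows → ISBN takes values {70, 72, 74} — violation — fails.
(ii) Shelf → Year: every LHS value maps to a single RHS value — holds.
(iii) {ISBN, Year} → Shelf: every LHS value maps to a single RHS value — holds.
(iv) ISBN → Shelf: ISBN=72: 4 rows → Shelf takes values {O53, O42, O29} — violation; ISBN=74: 4 rows → Shelf takes values {O53, O42, O62, O44} — violation; ISBN=70: 3 rows → Shelf takes values {O42, O44, O53} — violation — fails.
2 of the 4 dependencies hold.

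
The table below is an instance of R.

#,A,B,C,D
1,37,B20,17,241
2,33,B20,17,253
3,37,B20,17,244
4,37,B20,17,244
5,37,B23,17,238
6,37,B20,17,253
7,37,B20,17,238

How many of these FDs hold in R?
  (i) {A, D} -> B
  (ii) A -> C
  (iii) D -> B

(i) {A, D} -> B: (A=37, D=238): rows 5, 7 → B takes values {B23, B20} — violation — fails.
(ii) A -> C: every LHS value maps to a single RHS value — holds.
(iii) D -> B: D=238: rows 5, 7 → B takes values {B23, B20} — violation — fails.
1 of the 3 dependencies holds.

1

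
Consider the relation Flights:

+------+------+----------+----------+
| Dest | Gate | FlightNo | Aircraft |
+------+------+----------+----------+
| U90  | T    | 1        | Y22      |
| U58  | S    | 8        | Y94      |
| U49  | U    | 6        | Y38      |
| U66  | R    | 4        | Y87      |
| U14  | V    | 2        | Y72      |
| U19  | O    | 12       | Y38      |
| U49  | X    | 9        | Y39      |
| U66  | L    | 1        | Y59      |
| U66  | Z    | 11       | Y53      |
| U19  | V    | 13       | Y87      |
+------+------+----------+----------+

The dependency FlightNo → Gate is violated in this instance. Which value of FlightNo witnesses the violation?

1

FlightNo=1: 2 rows → Gate takes values {T, L} — violation
FlightNo=8: 1 row → Gate = S ✓
FlightNo=6: 1 row → Gate = U ✓
FlightNo=4: 1 row → Gate = R ✓
FlightNo=2: 1 row → Gate = V ✓
FlightNo=12: 1 row → Gate = O ✓
FlightNo=9: 1 row → Gate = X ✓
FlightNo=11: 1 row → Gate = Z ✓
FlightNo=13: 1 row → Gate = V ✓
The only FlightNo value with inconsistent Gate is FlightNo=1.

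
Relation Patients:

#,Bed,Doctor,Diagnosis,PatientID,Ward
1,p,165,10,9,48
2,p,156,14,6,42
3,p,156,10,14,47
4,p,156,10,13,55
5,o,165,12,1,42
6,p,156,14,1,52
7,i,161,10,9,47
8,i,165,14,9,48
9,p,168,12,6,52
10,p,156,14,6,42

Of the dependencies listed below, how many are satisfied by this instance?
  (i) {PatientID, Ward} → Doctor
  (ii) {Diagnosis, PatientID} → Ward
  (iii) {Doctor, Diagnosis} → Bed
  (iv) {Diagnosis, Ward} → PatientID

(i) {PatientID, Ward} → Doctor: every LHS value maps to a single RHS value — holds.
(ii) {Diagnosis, PatientID} → Ward: (Diagnosis=10, PatientID=9): rows 1, 7 → Ward takes values {48, 47} — violation — fails.
(iii) {Doctor, Diagnosis} → Bed: every LHS value maps to a single RHS value — holds.
(iv) {Diagnosis, Ward} → PatientID: (Diagnosis=10, Ward=47): rows 3, 7 → PatientID takes values {14, 9} — violation — fails.
2 of the 4 dependencies hold.

2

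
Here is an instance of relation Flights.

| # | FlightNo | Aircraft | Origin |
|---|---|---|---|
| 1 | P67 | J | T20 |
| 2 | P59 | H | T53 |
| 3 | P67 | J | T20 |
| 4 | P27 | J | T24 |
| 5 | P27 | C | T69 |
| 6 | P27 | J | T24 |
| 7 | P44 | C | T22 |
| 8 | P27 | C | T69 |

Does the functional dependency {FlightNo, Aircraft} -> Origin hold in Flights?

(FlightNo=P67, Aircraft=J): rows 1, 3 → Origin = T20, T20 ✓
(FlightNo=P59, Aircraft=H): row 2 → Origin = T53 ✓
(FlightNo=P27, Aircraft=J): rows 4, 6 → Origin = T24, T24 ✓
(FlightNo=P27, Aircraft=C): rows 5, 8 → Origin = T69, T69 ✓
(FlightNo=P44, Aircraft=C): row 7 → Origin = T22 ✓
Every {FlightNo, Aircraft} value is associated with a single Origin value, so {FlightNo, Aircraft} -> Origin holds.

Yes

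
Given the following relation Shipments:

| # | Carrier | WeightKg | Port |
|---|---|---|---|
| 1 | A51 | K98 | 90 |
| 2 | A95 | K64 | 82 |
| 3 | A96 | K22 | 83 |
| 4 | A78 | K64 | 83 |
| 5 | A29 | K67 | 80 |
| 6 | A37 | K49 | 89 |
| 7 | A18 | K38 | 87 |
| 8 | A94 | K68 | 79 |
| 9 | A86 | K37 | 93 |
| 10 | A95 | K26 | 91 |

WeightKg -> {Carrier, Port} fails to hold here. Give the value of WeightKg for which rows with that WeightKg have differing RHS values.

K64

WeightKg=K98: row 1 → {Carrier,Port} = (A51, 90) ✓
WeightKg=K64: rows 2, 4 → {Carrier,Port} takes values {(A95, 82), (A78, 83)} — violation
WeightKg=K22: row 3 → {Carrier,Port} = (A96, 83) ✓
WeightKg=K67: row 5 → {Carrier,Port} = (A29, 80) ✓
WeightKg=K49: row 6 → {Carrier,Port} = (A37, 89) ✓
WeightKg=K38: row 7 → {Carrier,Port} = (A18, 87) ✓
WeightKg=K68: row 8 → {Carrier,Port} = (A94, 79) ✓
WeightKg=K37: row 9 → {Carrier,Port} = (A86, 93) ✓
WeightKg=K26: row 10 → {Carrier,Port} = (A95, 91) ✓
The only WeightKg value with inconsistent RHS is WeightKg=K64.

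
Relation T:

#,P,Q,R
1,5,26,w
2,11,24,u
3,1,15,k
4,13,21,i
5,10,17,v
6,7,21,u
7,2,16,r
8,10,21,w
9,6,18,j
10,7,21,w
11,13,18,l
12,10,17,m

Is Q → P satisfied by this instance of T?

No

Q=26: row 1 → P = 5 ✓
Q=24: row 2 → P = 11 ✓
Q=15: row 3 → P = 1 ✓
Q=21: rows 4, 6, 8, 10 → P takes values {13, 7, 10} — violation
Q=17: rows 5, 12 → P = 10, 10 ✓
Q=16: row 7 → P = 2 ✓
Q=18: rows 9, 11 → P takes values {6, 13} — violation
Two rows agree on Q but differ on P, so Q → P does not hold.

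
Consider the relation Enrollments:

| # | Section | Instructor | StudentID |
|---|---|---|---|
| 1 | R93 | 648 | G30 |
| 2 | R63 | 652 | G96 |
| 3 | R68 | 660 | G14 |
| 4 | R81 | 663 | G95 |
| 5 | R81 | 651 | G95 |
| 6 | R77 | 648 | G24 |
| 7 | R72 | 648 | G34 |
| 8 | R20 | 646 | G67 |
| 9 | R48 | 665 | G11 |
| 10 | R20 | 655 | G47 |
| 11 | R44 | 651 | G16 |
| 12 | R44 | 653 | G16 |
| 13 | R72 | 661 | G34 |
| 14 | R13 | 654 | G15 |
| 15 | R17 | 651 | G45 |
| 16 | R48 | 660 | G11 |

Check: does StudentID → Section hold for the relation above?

Yes

StudentID=G30: row 1 → Section = R93 ✓
StudentID=G96: row 2 → Section = R63 ✓
StudentID=G14: row 3 → Section = R68 ✓
StudentID=G95: rows 4, 5 → Section = R81, R81 ✓
StudentID=G24: row 6 → Section = R77 ✓
StudentID=G34: rows 7, 13 → Section = R72, R72 ✓
StudentID=G67: row 8 → Section = R20 ✓
StudentID=G11: rows 9, 16 → Section = R48, R48 ✓
StudentID=G47: row 10 → Section = R20 ✓
StudentID=G16: rows 11, 12 → Section = R44, R44 ✓
StudentID=G15: row 14 → Section = R13 ✓
StudentID=G45: row 15 → Section = R17 ✓
Every StudentID value is associated with a single Section value, so StudentID → Section holds.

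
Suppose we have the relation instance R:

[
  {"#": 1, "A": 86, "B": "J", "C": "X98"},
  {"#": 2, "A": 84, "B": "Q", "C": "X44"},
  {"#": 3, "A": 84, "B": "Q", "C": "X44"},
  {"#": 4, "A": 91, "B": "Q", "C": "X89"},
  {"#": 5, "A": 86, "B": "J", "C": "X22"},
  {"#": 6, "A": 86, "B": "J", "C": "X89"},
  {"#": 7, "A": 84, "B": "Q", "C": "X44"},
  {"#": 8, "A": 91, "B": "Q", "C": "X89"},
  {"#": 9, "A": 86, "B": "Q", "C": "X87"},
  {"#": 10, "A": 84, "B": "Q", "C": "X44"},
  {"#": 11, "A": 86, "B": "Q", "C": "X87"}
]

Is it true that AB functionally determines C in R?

(A=86, B=J): rows 1, 5, 6 → C takes values {X98, X22, X89} — violation
(A=84, B=Q): rows 2, 3, 7, 10 → C = X44, X44, X44, X44 ✓
(A=91, B=Q): rows 4, 8 → C = X89, X89 ✓
(A=86, B=Q): rows 9, 11 → C = X87, X87 ✓
Two rows agree on AB but differ on C, so AB → C does not hold.

No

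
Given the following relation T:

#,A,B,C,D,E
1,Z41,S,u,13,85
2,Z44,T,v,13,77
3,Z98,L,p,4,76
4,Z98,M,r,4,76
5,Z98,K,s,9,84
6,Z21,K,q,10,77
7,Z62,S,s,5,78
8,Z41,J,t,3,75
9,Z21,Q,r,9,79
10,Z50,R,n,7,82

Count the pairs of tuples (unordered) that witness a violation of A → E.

A=Z41: violating pairs (1,8) — 1 pair.
A=Z98: violating pairs (3,5), (4,5) — 2 pairs.
A=Z21: violating pairs (6,9) — 1 pair.

4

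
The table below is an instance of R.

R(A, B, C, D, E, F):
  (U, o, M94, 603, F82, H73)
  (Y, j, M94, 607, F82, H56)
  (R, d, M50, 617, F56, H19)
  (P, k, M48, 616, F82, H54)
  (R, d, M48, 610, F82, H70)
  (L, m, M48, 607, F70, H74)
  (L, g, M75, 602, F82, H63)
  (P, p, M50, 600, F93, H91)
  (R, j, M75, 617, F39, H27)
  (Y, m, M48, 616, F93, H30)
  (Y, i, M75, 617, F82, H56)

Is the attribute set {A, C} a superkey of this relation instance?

Yes

All 11 rows have distinct {A, C} values, so {A, C} → (all attributes) holds and {A, C} is a superkey.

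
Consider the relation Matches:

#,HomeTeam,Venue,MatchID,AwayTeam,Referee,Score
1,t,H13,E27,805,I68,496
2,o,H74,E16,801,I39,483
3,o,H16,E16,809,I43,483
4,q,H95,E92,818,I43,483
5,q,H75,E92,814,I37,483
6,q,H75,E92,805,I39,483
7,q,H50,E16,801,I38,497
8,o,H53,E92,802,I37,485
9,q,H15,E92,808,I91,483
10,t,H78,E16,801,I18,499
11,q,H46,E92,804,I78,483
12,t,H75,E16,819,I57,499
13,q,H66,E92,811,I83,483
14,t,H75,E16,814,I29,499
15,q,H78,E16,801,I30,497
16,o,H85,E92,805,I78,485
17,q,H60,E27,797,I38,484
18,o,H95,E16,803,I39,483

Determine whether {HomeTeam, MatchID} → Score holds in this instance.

Yes

(HomeTeam=t, MatchID=E27): row 1 → Score = 496 ✓
(HomeTeam=o, MatchID=E16): rows 2, 3, 18 → Score = 483, 483, 483 ✓
(HomeTeam=q, MatchID=E92): rows 4, 5, 6, 9, 11, 13 → Score = 483, 483, 483, 483, 483, 483 ✓
(HomeTeam=q, MatchID=E16): rows 7, 15 → Score = 497, 497 ✓
(HomeTeam=o, MatchID=E92): rows 8, 16 → Score = 485, 485 ✓
(HomeTeam=t, MatchID=E16): rows 10, 12, 14 → Score = 499, 499, 499 ✓
(HomeTeam=q, MatchID=E27): row 17 → Score = 484 ✓
Every {HomeTeam, MatchID} value is associated with a single Score value, so {HomeTeam, MatchID} → Score holds.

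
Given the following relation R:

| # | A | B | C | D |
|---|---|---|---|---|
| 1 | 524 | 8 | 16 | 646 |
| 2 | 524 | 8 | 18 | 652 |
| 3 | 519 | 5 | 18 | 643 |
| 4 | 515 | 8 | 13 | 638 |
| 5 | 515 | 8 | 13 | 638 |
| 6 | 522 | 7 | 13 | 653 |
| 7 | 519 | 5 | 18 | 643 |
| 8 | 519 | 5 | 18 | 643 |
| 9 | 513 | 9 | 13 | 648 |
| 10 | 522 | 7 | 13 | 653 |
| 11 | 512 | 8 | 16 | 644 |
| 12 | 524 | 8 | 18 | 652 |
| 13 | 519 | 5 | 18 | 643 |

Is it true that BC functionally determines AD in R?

No

(B=8, C=16): rows 1, 11 → {A,D} takes values {(524, 646), (512, 644)} — violation
(B=8, C=18): rows 2, 12 → {A,D} = (524, 652), (524, 652) ✓
(B=5, C=18): rows 3, 7, 8, 13 → {A,D} = (519, 643), (519, 643), (519, 643), (519, 643) ✓
(B=8, C=13): rows 4, 5 → {A,D} = (515, 638), (515, 638) ✓
(B=7, C=13): rows 6, 10 → {A,D} = (522, 653), (522, 653) ✓
(B=9, C=13): row 9 → {A,D} = (513, 648) ✓
Two rows agree on BC but differ on AD, so BC -> AD does not hold.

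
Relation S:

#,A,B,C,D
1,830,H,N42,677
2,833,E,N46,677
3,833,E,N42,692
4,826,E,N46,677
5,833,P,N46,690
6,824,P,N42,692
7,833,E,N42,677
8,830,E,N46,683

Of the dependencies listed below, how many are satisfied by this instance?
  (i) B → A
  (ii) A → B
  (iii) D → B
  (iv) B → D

0

(i) B → A: B=E: rows 2, 3, 4, 7, 8 → A takes values {833, 826, 830} — violation; B=P: rows 5, 6 → A takes values {833, 824} — violation — fails.
(ii) A → B: A=830: rows 1, 8 → B takes values {H, E} — violation; A=833: rows 2, 3, 5, 7 → B takes values {E, P} — violation — fails.
(iii) D → B: D=677: rows 1, 2, 4, 7 → B takes values {H, E} — violation; D=692: rows 3, 6 → B takes values {E, P} — violation — fails.
(iv) B → D: B=E: rows 2, 3, 4, 7, 8 → D takes values {677, 692, 683} — violation; B=P: rows 5, 6 → D takes values {690, 692} — violation — fails.
None of the 4 dependencies hold.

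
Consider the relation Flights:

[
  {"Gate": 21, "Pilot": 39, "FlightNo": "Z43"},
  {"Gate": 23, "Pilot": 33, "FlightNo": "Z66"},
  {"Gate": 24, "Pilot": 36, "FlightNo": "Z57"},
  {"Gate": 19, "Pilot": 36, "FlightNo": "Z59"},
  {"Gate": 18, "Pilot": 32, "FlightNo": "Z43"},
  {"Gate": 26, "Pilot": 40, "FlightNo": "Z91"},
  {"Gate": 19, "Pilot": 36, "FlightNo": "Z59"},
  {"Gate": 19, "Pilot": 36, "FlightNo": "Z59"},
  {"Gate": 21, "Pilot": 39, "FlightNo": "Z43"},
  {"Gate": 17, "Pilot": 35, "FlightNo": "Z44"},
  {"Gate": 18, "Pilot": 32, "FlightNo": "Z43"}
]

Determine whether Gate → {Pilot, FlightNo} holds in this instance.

Gate=21: 2 rows → {Pilot,FlightNo} = (39, Z43), (39, Z43) ✓
Gate=23: 1 row → {Pilot,FlightNo} = (33, Z66) ✓
Gate=24: 1 row → {Pilot,FlightNo} = (36, Z57) ✓
Gate=19: 3 rows → {Pilot,FlightNo} = (36, Z59), (36, Z59), (36, Z59) ✓
Gate=18: 2 rows → {Pilot,FlightNo} = (32, Z43), (32, Z43) ✓
Gate=26: 1 row → {Pilot,FlightNo} = (40, Z91) ✓
Gate=17: 1 row → {Pilot,FlightNo} = (35, Z44) ✓
Every Gate value is associated with a single {Pilot, FlightNo} value, so Gate → {Pilot, FlightNo} holds.

Yes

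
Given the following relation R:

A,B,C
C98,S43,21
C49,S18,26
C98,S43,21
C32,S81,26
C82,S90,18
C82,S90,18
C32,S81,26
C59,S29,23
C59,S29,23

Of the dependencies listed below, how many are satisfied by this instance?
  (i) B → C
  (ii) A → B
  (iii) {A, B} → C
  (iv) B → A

4

(i) B → C: every LHS value maps to a single RHS value — holds.
(ii) A → B: every LHS value maps to a single RHS value — holds.
(iii) {A, B} → C: every LHS value maps to a single RHS value — holds.
(iv) B → A: every LHS value maps to a single RHS value — holds.
4 of the 4 dependencies hold.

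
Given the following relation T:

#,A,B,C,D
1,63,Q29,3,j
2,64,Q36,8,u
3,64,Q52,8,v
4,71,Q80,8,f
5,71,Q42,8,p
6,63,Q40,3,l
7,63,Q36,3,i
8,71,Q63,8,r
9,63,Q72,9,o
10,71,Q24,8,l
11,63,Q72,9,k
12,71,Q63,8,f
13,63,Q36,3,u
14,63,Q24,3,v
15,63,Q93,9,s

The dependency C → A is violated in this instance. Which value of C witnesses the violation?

8

C=3: rows 1, 6, 7, 13, 14 → A = 63, 63, 63, 63, 63 ✓
C=8: rows 2, 3, 4, 5, 8, 10, 12 → A takes values {64, 71} — violation
C=9: rows 9, 11, 15 → A = 63, 63, 63 ✓
The only C value with inconsistent A is C=8.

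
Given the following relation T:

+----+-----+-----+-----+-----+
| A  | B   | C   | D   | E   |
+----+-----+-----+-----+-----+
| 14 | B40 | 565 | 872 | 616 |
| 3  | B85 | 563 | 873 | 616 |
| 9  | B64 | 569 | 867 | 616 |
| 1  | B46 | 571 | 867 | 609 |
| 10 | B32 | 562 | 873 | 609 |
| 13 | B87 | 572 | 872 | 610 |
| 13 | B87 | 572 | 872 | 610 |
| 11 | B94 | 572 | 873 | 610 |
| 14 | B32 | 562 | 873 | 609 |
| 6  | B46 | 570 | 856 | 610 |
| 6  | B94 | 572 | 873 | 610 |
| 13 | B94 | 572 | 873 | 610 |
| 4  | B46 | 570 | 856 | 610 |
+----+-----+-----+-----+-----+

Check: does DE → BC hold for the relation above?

(D=872, E=616): 1 row → {B,C} = (B40, 565) ✓
(D=873, E=616): 1 row → {B,C} = (B85, 563) ✓
(D=867, E=616): 1 row → {B,C} = (B64, 569) ✓
(D=867, E=609): 1 row → {B,C} = (B46, 571) ✓
(D=873, E=609): 2 rows → {B,C} = (B32, 562), (B32, 562) ✓
(D=872, E=610): 2 rows → {B,C} = (B87, 572), (B87, 572) ✓
(D=873, E=610): 3 rows → {B,C} = (B94, 572), (B94, 572), (B94, 572) ✓
(D=856, E=610): 2 rows → {B,C} = (B46, 570), (B46, 570) ✓
Every DE value is associated with a single BC value, so DE → BC holds.

Yes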